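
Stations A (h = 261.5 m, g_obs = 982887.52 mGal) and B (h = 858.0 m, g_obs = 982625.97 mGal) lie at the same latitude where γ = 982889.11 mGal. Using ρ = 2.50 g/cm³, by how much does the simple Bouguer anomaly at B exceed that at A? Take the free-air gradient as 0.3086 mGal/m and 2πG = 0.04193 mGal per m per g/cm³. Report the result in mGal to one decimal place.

Δg_SB(A) = 982887.52 − 982889.11 + 0.3086×261.5 − 0.04193×2.50×261.5 = 51.70 mGal
Δg_SB(B) = 982625.97 − 982889.11 + 0.3086×858.0 − 0.04193×2.50×858.0 = -88.30 mGal
Difference = -88.30 − (51.70) = -140.00 mGal

-140.0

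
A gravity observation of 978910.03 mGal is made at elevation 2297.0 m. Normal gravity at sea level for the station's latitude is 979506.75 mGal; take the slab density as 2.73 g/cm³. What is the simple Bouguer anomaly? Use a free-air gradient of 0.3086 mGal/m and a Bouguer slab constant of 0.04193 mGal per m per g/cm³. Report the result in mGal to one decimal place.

Free-air correction = 0.3086 × 2297.0 = 708.85 mGal
Free-air anomaly = 978910.03 − 979506.75 + (708.85) = 112.13 mGal
Bouguer slab correction = 0.04193 × 2.73 × 2297.0 = 262.94 mGal
Simple Bouguer anomaly = 112.13 − (262.94) = -150.81 mGal

-150.8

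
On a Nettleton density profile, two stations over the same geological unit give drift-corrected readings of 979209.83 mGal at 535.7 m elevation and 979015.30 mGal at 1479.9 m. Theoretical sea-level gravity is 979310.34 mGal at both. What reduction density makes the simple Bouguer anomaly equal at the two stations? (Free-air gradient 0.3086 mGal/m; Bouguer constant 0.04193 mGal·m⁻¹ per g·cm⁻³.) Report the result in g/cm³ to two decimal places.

Δg_obs = 979015.30 − 979209.83 = -194.53 mGal over Δh = 1479.9 − 535.7 = 944.2 m
Equal Bouguer anomalies ⇒ Δg_obs + (0.3086 − 0.04193ρ)·Δh = 0
0.3086 − 0.04193ρ = −Δg_obs/Δh = 0.20603
ρ = (0.3086 − 0.20603) / 0.04193 = 2.45 g/cm³

2.45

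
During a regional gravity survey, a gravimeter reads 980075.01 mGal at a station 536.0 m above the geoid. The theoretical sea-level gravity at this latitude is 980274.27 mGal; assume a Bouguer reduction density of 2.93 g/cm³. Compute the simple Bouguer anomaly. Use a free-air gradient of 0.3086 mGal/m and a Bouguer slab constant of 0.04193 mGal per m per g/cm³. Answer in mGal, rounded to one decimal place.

Free-air correction = 0.3086 × 536.0 = 165.41 mGal
Free-air anomaly = 980075.01 − 980274.27 + (165.41) = -33.85 mGal
Bouguer slab correction = 0.04193 × 2.93 × 536.0 = 65.85 mGal
Simple Bouguer anomaly = -33.85 − (65.85) = -99.70 mGal

-99.7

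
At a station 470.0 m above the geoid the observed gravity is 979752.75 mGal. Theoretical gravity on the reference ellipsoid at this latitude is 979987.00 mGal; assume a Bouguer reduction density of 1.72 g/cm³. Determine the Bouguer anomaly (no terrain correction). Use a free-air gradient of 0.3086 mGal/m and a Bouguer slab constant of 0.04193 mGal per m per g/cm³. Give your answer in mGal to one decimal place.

-123.1

Free-air correction = 0.3086 × 470.0 = 145.04 mGal
Free-air anomaly = 979752.75 − 979987.00 + (145.04) = -89.21 mGal
Bouguer slab correction = 0.04193 × 1.72 × 470.0 = 33.90 mGal
Simple Bouguer anomaly = -89.21 − (33.90) = -123.11 mGal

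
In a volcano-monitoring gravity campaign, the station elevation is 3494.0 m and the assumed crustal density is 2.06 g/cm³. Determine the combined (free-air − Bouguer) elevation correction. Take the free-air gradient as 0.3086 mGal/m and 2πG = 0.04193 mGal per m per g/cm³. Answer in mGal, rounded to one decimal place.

Combined gradient = 0.3086 − 0.04193 × 2.06 = 0.2222242 mGal/m
Combined elevation correction = 0.2222242 × 3494.0 = 776.5 mGal

776.5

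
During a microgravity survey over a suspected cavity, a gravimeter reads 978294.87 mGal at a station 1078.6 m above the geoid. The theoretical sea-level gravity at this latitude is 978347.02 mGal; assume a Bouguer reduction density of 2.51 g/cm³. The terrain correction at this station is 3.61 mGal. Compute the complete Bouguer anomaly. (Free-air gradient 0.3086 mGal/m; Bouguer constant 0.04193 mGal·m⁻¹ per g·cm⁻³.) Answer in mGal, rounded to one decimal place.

170.8

Free-air correction = 0.3086 × 1078.6 = 332.86 mGal
Free-air anomaly = 978294.87 − 978347.02 + (332.86) = 280.71 mGal
Bouguer slab correction = 0.04193 × 2.51 × 1078.6 = 113.52 mGal
Simple Bouguer anomaly = 280.71 − (113.52) = 167.19 mGal
Complete Bouguer anomaly = 167.19 + 3.61 = 170.80 mGal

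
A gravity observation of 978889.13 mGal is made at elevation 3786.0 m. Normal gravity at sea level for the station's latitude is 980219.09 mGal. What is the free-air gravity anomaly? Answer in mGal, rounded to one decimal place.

-161.6

Free-air correction = 0.3086 × 3786.0 = 1168.36 mGal
Free-air anomaly = 978889.13 − 980219.09 + (1168.36) = -161.60 mGal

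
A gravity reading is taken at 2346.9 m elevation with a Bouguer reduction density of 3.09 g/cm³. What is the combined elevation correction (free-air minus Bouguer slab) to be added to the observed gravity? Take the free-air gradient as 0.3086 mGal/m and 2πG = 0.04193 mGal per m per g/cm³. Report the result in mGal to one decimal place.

420.2

Combined gradient = 0.3086 − 0.04193 × 3.09 = 0.1790363 mGal/m
Combined elevation correction = 0.1790363 × 2346.9 = 420.2 mGal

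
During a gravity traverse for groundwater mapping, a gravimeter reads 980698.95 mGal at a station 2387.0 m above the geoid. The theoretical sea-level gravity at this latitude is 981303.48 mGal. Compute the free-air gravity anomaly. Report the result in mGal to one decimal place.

132.1

Free-air correction = 0.3086 × 2387.0 = 736.63 mGal
Free-air anomaly = 980698.95 − 981303.48 + (736.63) = 132.10 mGal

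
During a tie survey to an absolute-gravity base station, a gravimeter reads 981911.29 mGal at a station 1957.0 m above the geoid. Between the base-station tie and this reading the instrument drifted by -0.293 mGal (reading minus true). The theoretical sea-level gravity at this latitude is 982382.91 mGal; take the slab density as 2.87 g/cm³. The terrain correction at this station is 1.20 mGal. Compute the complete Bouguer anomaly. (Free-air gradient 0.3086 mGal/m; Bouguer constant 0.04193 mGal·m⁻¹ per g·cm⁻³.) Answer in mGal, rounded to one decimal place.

Drift-corrected reading = 981911.29 − (-0.293) = 981911.583 mGal
Free-air correction = 0.3086 × 1957.0 = 603.93 mGal
Free-air anomaly = 981911.583 − 982382.91 + (603.93) = 132.603 mGal
Bouguer slab correction = 0.04193 × 2.87 × 1957.0 = 235.50 mGal
Simple Bouguer anomaly = 132.603 − (235.50) = -102.897 mGal
Complete Bouguer anomaly = -102.897 + 1.20 = -101.697 mGal

-101.7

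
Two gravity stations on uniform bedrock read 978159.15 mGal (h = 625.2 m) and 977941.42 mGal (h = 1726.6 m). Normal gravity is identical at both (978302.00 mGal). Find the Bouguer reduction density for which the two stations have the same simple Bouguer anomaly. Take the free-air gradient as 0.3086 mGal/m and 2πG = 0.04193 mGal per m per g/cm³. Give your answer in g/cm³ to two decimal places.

2.65

Δg_obs = 977941.42 − 978159.15 = -217.73 mGal over Δh = 1726.6 − 625.2 = 1101.4 m
Equal Bouguer anomalies ⇒ Δg_obs + (0.3086 − 0.04193ρ)·Δh = 0
0.3086 − 0.04193ρ = −Δg_obs/Δh = 0.19768
ρ = (0.3086 − 0.19768) / 0.04193 = 2.65 g/cm³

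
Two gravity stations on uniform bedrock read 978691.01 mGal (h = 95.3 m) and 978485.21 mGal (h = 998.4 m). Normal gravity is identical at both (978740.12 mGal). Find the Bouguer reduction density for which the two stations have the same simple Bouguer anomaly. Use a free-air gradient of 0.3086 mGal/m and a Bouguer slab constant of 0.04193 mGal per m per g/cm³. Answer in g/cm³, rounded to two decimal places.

1.93

Δg_obs = 978485.21 − 978691.01 = -205.80 mGal over Δh = 998.4 − 95.3 = 903.1 m
Equal Bouguer anomalies ⇒ Δg_obs + (0.3086 − 0.04193ρ)·Δh = 0
0.3086 − 0.04193ρ = −Δg_obs/Δh = 0.22788
ρ = (0.3086 − 0.22788) / 0.04193 = 1.93 g/cm³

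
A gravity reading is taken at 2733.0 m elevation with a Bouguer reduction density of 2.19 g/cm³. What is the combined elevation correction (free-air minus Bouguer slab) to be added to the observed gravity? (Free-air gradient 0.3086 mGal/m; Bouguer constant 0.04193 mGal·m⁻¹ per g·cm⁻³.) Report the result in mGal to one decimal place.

592.4

Combined gradient = 0.3086 − 0.04193 × 2.19 = 0.2167733 mGal/m
Combined elevation correction = 0.2167733 × 2733.0 = 592.4 mGal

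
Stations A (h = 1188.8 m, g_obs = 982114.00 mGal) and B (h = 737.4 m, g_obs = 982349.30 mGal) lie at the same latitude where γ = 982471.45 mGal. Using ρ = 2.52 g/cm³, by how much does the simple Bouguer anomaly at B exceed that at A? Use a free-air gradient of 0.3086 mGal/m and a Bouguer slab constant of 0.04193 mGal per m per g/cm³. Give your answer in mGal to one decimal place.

143.7

Δg_SB(A) = 982114.00 − 982471.45 + 0.3086×1188.8 − 0.04193×2.52×1188.8 = -116.20 mGal
Δg_SB(B) = 982349.30 − 982471.45 + 0.3086×737.4 − 0.04193×2.52×737.4 = 27.50 mGal
Difference = 27.50 − (-116.20) = 143.70 mGal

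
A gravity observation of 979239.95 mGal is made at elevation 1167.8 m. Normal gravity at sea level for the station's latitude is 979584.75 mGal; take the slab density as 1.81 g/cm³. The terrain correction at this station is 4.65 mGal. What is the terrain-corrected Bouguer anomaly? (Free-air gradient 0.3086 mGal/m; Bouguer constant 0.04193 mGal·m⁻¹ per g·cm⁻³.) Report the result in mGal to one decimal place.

-68.4

Free-air correction = 0.3086 × 1167.8 = 360.38 mGal
Free-air anomaly = 979239.95 − 979584.75 + (360.38) = 15.58 mGal
Bouguer slab correction = 0.04193 × 1.81 × 1167.8 = 88.63 mGal
Simple Bouguer anomaly = 15.58 − (88.63) = -73.05 mGal
Complete Bouguer anomaly = -73.05 + 4.65 = -68.40 mGal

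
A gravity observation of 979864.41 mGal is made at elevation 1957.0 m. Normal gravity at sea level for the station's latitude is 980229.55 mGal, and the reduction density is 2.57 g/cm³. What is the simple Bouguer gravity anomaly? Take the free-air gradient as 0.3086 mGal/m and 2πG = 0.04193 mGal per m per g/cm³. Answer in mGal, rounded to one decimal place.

Free-air correction = 0.3086 × 1957.0 = 603.93 mGal
Free-air anomaly = 979864.41 − 980229.55 + (603.93) = 238.79 mGal
Bouguer slab correction = 0.04193 × 2.57 × 1957.0 = 210.89 mGal
Simple Bouguer anomaly = 238.79 − (210.89) = 27.90 mGal

27.9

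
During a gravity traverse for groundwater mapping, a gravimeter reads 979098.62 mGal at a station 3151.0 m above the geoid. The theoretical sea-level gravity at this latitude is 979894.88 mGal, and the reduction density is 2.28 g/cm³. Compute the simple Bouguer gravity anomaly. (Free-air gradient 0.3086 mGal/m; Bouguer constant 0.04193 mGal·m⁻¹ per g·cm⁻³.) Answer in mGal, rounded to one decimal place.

-125.1

Free-air correction = 0.3086 × 3151.0 = 972.40 mGal
Free-air anomaly = 979098.62 − 979894.88 + (972.40) = 176.14 mGal
Bouguer slab correction = 0.04193 × 2.28 × 3151.0 = 301.24 mGal
Simple Bouguer anomaly = 176.14 − (301.24) = -125.10 mGal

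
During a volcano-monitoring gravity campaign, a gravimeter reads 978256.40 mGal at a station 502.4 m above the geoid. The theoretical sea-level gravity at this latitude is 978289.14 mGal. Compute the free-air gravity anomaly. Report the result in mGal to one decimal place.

122.3

Free-air correction = 0.3086 × 502.4 = 155.04 mGal
Free-air anomaly = 978256.40 − 978289.14 + (155.04) = 122.30 mGal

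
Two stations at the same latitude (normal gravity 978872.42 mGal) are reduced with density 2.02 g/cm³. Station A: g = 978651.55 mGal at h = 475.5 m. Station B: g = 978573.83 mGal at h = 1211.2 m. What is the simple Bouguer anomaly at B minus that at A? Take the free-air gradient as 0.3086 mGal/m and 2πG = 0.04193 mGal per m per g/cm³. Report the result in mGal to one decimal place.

87.0

Δg_SB(A) = 978651.55 − 978872.42 + 0.3086×475.5 − 0.04193×2.02×475.5 = -114.40 mGal
Δg_SB(B) = 978573.83 − 978872.42 + 0.3086×1211.2 − 0.04193×2.02×1211.2 = -27.40 mGal
Difference = -27.40 − (-114.40) = 87.00 mGal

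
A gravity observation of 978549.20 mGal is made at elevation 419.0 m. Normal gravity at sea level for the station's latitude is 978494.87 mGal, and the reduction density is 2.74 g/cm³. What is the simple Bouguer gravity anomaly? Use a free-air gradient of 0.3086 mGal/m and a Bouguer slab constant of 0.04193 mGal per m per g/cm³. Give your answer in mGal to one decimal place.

Free-air correction = 0.3086 × 419.0 = 129.30 mGal
Free-air anomaly = 978549.20 − 978494.87 + (129.30) = 183.63 mGal
Bouguer slab correction = 0.04193 × 2.74 × 419.0 = 48.14 mGal
Simple Bouguer anomaly = 183.63 − (48.14) = 135.49 mGal

135.5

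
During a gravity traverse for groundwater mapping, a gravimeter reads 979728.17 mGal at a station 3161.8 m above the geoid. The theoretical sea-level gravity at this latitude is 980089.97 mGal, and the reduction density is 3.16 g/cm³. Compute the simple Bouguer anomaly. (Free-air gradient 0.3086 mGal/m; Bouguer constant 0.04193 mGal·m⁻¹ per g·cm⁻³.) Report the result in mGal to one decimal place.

195.0

Free-air correction = 0.3086 × 3161.8 = 975.73 mGal
Free-air anomaly = 979728.17 − 980089.97 + (975.73) = 613.93 mGal
Bouguer slab correction = 0.04193 × 3.16 × 3161.8 = 418.93 mGal
Simple Bouguer anomaly = 613.93 − (418.93) = 195.00 mGal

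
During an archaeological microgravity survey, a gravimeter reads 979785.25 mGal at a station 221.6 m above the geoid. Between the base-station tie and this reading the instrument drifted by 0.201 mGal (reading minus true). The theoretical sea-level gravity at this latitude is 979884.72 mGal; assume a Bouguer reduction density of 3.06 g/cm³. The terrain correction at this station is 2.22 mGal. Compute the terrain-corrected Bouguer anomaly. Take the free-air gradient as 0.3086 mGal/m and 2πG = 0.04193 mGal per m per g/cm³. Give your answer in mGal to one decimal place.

-57.5

Drift-corrected reading = 979785.25 − (0.201) = 979785.049 mGal
Free-air correction = 0.3086 × 221.6 = 68.39 mGal
Free-air anomaly = 979785.049 − 979884.72 + (68.39) = -31.281 mGal
Bouguer slab correction = 0.04193 × 3.06 × 221.6 = 28.43 mGal
Simple Bouguer anomaly = -31.281 − (28.43) = -59.711 mGal
Complete Bouguer anomaly = -59.711 + 2.22 = -57.491 mGal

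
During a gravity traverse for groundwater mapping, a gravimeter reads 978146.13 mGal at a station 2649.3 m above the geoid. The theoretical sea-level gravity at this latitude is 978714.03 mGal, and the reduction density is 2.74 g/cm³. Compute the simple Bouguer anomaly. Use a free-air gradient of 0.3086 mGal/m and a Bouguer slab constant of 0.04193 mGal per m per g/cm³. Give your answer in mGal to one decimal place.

-54.7

Free-air correction = 0.3086 × 2649.3 = 817.57 mGal
Free-air anomaly = 978146.13 − 978714.03 + (817.57) = 249.67 mGal
Bouguer slab correction = 0.04193 × 2.74 × 2649.3 = 304.37 mGal
Simple Bouguer anomaly = 249.67 − (304.37) = -54.70 mGal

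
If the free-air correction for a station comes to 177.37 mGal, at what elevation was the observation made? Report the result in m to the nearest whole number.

h = 177.37 / 0.3086 = 574.76 m

575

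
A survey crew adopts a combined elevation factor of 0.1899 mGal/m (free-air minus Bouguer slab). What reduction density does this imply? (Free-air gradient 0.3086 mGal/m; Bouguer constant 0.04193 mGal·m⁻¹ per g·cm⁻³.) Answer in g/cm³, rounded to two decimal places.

0.1899 = 0.3086 − 0.04193 × ρ
ρ = (0.3086 − 0.1899) / 0.04193 = 2.83 g/cm³

2.83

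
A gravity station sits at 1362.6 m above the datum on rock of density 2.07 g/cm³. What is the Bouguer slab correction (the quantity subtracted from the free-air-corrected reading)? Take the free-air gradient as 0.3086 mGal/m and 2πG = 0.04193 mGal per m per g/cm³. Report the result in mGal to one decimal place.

Bouguer slab correction = 0.04193 × 2.07 × 1362.6 = 118.3 mGal

118.3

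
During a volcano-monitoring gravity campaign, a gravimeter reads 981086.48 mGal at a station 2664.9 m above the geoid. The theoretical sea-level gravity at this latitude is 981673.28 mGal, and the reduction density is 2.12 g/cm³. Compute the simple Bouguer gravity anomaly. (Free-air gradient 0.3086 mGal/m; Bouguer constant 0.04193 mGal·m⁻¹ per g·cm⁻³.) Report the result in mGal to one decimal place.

-1.3

Free-air correction = 0.3086 × 2664.9 = 822.39 mGal
Free-air anomaly = 981086.48 − 981673.28 + (822.39) = 235.59 mGal
Bouguer slab correction = 0.04193 × 2.12 × 2664.9 = 236.89 mGal
Simple Bouguer anomaly = 235.59 − (236.89) = -1.30 mGal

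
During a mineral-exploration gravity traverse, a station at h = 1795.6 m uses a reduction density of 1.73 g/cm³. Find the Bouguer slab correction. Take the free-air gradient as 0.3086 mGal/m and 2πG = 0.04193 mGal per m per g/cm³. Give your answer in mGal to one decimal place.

Bouguer slab correction = 0.04193 × 1.73 × 1795.6 = 130.3 mGal

130.3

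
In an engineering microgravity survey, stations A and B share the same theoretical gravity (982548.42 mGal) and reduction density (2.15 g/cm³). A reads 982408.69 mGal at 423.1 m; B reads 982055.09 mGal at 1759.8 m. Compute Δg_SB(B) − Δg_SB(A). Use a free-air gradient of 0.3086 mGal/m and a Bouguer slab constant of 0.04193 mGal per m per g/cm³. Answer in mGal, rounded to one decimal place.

Δg_SB(A) = 982408.69 − 982548.42 + 0.3086×423.1 − 0.04193×2.15×423.1 = -47.30 mGal
Δg_SB(B) = 982055.09 − 982548.42 + 0.3086×1759.8 − 0.04193×2.15×1759.8 = -108.90 mGal
Difference = -108.90 − (-47.30) = -61.60 mGal

-61.6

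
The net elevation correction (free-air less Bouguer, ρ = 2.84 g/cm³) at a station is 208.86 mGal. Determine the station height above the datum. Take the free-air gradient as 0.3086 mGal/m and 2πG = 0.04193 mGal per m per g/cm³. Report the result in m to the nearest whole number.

Combined gradient = 0.3086 − 0.04193 × 2.84 = 0.1895188 mGal/m
h = 208.86 / 0.1895188 = 1102.05 m

1102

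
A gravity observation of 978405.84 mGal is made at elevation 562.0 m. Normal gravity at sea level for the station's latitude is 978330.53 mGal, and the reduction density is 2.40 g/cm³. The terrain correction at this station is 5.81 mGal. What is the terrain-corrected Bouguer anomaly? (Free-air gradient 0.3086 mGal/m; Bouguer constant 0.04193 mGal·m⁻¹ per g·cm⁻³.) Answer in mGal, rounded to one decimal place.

Free-air correction = 0.3086 × 562.0 = 173.43 mGal
Free-air anomaly = 978405.84 − 978330.53 + (173.43) = 248.74 mGal
Bouguer slab correction = 0.04193 × 2.40 × 562.0 = 56.56 mGal
Simple Bouguer anomaly = 248.74 − (56.56) = 192.18 mGal
Complete Bouguer anomaly = 192.18 + 5.81 = 197.99 mGal

198.0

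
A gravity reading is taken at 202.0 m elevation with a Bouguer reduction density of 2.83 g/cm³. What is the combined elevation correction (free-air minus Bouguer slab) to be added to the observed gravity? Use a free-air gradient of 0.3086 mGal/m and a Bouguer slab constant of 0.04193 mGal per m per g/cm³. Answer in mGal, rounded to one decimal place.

Combined gradient = 0.3086 − 0.04193 × 2.83 = 0.1899381 mGal/m
Combined elevation correction = 0.1899381 × 202.0 = 38.4 mGal

38.4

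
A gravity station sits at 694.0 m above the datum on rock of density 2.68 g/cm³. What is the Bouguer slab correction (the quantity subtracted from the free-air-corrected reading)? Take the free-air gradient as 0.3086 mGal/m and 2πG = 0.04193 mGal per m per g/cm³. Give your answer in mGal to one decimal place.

78.0

Bouguer slab correction = 0.04193 × 2.68 × 694.0 = 78.0 mGal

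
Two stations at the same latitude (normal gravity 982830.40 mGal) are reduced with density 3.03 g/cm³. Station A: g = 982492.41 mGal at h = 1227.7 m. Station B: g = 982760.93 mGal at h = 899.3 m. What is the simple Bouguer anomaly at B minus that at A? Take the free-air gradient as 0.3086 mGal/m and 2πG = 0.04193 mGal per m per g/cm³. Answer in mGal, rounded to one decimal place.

208.9

Δg_SB(A) = 982492.41 − 982830.40 + 0.3086×1227.7 − 0.04193×3.03×1227.7 = -115.10 mGal
Δg_SB(B) = 982760.93 − 982830.40 + 0.3086×899.3 − 0.04193×3.03×899.3 = 93.80 mGal
Difference = 93.80 − (-115.10) = 208.90 mGal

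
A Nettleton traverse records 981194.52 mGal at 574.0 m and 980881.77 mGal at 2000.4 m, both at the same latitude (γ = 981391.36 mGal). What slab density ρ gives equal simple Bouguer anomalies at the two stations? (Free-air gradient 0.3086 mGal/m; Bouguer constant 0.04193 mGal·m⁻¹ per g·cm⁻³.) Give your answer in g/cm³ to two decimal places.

Δg_obs = 980881.77 − 981194.52 = -312.75 mGal over Δh = 2000.4 − 574.0 = 1426.4 m
Equal Bouguer anomalies ⇒ Δg_obs + (0.3086 − 0.04193ρ)·Δh = 0
0.3086 − 0.04193ρ = −Δg_obs/Δh = 0.21926
ρ = (0.3086 − 0.21926) / 0.04193 = 2.13 g/cm³

2.13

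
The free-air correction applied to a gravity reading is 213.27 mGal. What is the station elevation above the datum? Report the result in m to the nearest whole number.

691

h = 213.27 / 0.3086 = 691.09 m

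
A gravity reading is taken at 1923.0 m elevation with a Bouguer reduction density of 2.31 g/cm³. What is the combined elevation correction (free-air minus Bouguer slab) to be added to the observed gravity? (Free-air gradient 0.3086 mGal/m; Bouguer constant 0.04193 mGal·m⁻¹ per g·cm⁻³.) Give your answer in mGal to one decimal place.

Combined gradient = 0.3086 − 0.04193 × 2.31 = 0.2117417 mGal/m
Combined elevation correction = 0.2117417 × 1923.0 = 407.2 mGal

407.2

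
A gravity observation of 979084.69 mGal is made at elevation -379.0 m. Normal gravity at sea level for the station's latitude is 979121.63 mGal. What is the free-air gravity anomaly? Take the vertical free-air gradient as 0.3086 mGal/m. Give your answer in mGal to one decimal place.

Free-air correction = 0.3086 × -379.0 = -116.96 mGal
Free-air anomaly = 979084.69 − 979121.63 + (-116.96) = -153.90 mGal

-153.9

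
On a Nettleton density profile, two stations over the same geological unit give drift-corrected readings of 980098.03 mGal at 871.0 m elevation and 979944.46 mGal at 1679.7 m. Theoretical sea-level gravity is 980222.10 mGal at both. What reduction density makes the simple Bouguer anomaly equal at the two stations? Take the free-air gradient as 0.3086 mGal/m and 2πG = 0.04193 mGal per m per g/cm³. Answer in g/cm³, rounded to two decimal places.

Δg_obs = 979944.46 − 980098.03 = -153.57 mGal over Δh = 1679.7 − 871.0 = 808.7 m
Equal Bouguer anomalies ⇒ Δg_obs + (0.3086 − 0.04193ρ)·Δh = 0
0.3086 − 0.04193ρ = −Δg_obs/Δh = 0.18990
ρ = (0.3086 − 0.18990) / 0.04193 = 2.83 g/cm³

2.83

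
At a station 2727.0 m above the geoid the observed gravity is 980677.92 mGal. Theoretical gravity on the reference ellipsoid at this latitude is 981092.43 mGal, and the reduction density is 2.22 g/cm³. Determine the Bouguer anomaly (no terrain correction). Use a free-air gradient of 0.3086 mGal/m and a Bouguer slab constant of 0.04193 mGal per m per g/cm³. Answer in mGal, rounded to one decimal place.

Free-air correction = 0.3086 × 2727.0 = 841.55 mGal
Free-air anomaly = 980677.92 − 981092.43 + (841.55) = 427.04 mGal
Bouguer slab correction = 0.04193 × 2.22 × 2727.0 = 253.84 mGal
Simple Bouguer anomaly = 427.04 − (253.84) = 173.20 mGal

173.2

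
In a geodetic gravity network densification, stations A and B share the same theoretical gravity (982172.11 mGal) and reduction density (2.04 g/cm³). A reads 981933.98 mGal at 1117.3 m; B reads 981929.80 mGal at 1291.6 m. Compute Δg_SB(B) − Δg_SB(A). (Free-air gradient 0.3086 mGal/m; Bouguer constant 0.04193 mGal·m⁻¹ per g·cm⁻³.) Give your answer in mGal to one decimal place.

34.7

Δg_SB(A) = 981933.98 − 982172.11 + 0.3086×1117.3 − 0.04193×2.04×1117.3 = 11.10 mGal
Δg_SB(B) = 981929.80 − 982172.11 + 0.3086×1291.6 − 0.04193×2.04×1291.6 = 45.80 mGal
Difference = 45.80 − (11.10) = 34.70 mGal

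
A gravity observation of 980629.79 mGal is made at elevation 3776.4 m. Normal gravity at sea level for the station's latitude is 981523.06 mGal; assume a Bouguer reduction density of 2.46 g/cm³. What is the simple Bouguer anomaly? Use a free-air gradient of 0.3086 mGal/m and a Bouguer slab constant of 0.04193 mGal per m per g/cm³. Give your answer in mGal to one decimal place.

-117.4

Free-air correction = 0.3086 × 3776.4 = 1165.40 mGal
Free-air anomaly = 980629.79 − 981523.06 + (1165.40) = 272.13 mGal
Bouguer slab correction = 0.04193 × 2.46 × 3776.4 = 389.53 mGal
Simple Bouguer anomaly = 272.13 − (389.53) = -117.40 mGal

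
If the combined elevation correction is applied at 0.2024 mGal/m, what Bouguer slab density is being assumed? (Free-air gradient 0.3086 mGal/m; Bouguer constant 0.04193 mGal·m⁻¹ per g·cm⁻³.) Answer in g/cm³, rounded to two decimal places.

2.53

0.2024 = 0.3086 − 0.04193 × ρ
ρ = (0.3086 − 0.2024) / 0.04193 = 2.53 g/cm³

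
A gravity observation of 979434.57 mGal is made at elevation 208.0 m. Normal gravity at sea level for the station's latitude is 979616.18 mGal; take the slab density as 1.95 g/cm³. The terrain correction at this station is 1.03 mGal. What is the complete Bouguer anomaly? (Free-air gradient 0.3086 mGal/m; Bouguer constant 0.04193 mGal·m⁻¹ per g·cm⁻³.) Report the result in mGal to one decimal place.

-133.4

Free-air correction = 0.3086 × 208.0 = 64.19 mGal
Free-air anomaly = 979434.57 − 979616.18 + (64.19) = -117.42 mGal
Bouguer slab correction = 0.04193 × 1.95 × 208.0 = 17.01 mGal
Simple Bouguer anomaly = -117.42 − (17.01) = -134.43 mGal
Complete Bouguer anomaly = -134.43 + 1.03 = -133.40 mGal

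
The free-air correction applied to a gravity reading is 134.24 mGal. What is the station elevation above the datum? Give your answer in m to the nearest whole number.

h = 134.24 / 0.3086 = 435.00 m

435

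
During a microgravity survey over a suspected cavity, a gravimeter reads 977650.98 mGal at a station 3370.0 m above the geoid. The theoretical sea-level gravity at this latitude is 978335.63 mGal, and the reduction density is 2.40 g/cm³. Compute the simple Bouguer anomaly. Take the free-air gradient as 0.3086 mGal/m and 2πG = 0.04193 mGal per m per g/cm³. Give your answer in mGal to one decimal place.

Free-air correction = 0.3086 × 3370.0 = 1039.98 mGal
Free-air anomaly = 977650.98 − 978335.63 + (1039.98) = 355.33 mGal
Bouguer slab correction = 0.04193 × 2.40 × 3370.0 = 339.13 mGal
Simple Bouguer anomaly = 355.33 − (339.13) = 16.20 mGal

16.2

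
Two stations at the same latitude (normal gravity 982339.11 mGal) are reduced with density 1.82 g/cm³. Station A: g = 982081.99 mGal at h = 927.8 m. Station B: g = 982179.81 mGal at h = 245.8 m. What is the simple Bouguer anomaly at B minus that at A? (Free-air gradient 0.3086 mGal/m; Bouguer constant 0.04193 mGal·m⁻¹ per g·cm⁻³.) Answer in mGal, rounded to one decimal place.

-60.6

Δg_SB(A) = 982081.99 − 982339.11 + 0.3086×927.8 − 0.04193×1.82×927.8 = -41.60 mGal
Δg_SB(B) = 982179.81 − 982339.11 + 0.3086×245.8 − 0.04193×1.82×245.8 = -102.20 mGal
Difference = -102.20 − (-41.60) = -60.60 mGal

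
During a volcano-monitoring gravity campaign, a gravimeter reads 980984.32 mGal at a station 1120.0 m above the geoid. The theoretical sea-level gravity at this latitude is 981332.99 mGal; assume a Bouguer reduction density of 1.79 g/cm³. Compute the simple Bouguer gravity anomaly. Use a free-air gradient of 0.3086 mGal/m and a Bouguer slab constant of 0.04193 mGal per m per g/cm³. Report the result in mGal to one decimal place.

-87.1

Free-air correction = 0.3086 × 1120.0 = 345.63 mGal
Free-air anomaly = 980984.32 − 981332.99 + (345.63) = -3.04 mGal
Bouguer slab correction = 0.04193 × 1.79 × 1120.0 = 84.06 mGal
Simple Bouguer anomaly = -3.04 − (84.06) = -87.10 mGal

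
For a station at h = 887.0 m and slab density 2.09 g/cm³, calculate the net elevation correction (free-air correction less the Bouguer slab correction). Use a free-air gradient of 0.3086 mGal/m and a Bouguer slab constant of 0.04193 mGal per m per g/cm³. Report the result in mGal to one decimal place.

196.0

Combined gradient = 0.3086 − 0.04193 × 2.09 = 0.2209663 mGal/m
Combined elevation correction = 0.2209663 × 887.0 = 196.0 mGal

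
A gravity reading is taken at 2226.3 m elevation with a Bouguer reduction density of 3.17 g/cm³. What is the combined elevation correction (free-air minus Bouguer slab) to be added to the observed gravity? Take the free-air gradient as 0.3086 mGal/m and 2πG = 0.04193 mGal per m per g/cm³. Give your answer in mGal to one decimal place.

391.1

Combined gradient = 0.3086 − 0.04193 × 3.17 = 0.1756819 mGal/m
Combined elevation correction = 0.1756819 × 2226.3 = 391.1 mGal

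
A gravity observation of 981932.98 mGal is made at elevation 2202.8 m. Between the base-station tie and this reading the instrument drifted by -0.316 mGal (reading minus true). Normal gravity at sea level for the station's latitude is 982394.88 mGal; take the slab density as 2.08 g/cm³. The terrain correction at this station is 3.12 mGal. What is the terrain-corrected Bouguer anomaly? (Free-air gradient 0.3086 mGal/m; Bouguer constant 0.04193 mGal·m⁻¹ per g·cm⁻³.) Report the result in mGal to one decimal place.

29.2

Drift-corrected reading = 981932.98 − (-0.316) = 981933.296 mGal
Free-air correction = 0.3086 × 2202.8 = 679.78 mGal
Free-air anomaly = 981933.296 − 982394.88 + (679.78) = 218.196 mGal
Bouguer slab correction = 0.04193 × 2.08 × 2202.8 = 192.12 mGal
Simple Bouguer anomaly = 218.196 − (192.12) = 26.076 mGal
Complete Bouguer anomaly = 26.076 + 3.12 = 29.196 mGal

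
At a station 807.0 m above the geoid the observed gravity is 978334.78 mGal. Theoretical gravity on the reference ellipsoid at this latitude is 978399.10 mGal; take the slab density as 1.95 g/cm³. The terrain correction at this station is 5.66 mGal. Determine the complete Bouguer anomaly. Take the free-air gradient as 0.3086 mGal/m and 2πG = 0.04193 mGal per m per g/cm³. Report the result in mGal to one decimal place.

Free-air correction = 0.3086 × 807.0 = 249.04 mGal
Free-air anomaly = 978334.78 − 978399.10 + (249.04) = 184.72 mGal
Bouguer slab correction = 0.04193 × 1.95 × 807.0 = 65.98 mGal
Simple Bouguer anomaly = 184.72 − (65.98) = 118.74 mGal
Complete Bouguer anomaly = 118.74 + 5.66 = 124.40 mGal

124.4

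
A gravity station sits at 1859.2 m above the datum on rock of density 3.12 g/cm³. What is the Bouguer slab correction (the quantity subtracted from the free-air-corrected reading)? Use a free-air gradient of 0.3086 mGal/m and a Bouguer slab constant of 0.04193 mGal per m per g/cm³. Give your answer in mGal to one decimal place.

Bouguer slab correction = 0.04193 × 3.12 × 1859.2 = 243.2 mGal

243.2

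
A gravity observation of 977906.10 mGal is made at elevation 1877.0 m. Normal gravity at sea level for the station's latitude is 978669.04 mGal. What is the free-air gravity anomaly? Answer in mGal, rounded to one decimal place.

-183.7

Free-air correction = 0.3086 × 1877.0 = 579.24 mGal
Free-air anomaly = 977906.10 − 978669.04 + (579.24) = -183.70 mGal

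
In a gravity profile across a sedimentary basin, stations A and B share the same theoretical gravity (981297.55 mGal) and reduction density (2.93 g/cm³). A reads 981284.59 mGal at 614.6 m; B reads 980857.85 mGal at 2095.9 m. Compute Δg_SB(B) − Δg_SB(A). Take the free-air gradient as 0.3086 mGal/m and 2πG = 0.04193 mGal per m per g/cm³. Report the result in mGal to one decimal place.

-151.6

Δg_SB(A) = 981284.59 − 981297.55 + 0.3086×614.6 − 0.04193×2.93×614.6 = 101.20 mGal
Δg_SB(B) = 980857.85 − 981297.55 + 0.3086×2095.9 − 0.04193×2.93×2095.9 = -50.40 mGal
Difference = -50.40 − (101.20) = -151.60 mGal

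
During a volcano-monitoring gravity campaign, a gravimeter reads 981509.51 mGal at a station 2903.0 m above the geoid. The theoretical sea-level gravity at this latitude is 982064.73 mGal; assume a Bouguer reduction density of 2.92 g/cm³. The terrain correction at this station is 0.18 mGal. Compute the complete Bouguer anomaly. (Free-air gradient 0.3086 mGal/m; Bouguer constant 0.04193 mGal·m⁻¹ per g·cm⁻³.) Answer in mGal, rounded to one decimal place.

-14.6

Free-air correction = 0.3086 × 2903.0 = 895.87 mGal
Free-air anomaly = 981509.51 − 982064.73 + (895.87) = 340.65 mGal
Bouguer slab correction = 0.04193 × 2.92 × 2903.0 = 355.43 mGal
Simple Bouguer anomaly = 340.65 − (355.43) = -14.78 mGal
Complete Bouguer anomaly = -14.78 + 0.18 = -14.60 mGal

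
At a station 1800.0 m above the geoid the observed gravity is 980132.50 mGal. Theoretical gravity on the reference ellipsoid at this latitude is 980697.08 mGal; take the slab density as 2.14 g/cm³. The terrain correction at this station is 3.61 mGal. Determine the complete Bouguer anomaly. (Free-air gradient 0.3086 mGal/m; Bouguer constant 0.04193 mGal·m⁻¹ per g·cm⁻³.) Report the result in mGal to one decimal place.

Free-air correction = 0.3086 × 1800.0 = 555.48 mGal
Free-air anomaly = 980132.50 − 980697.08 + (555.48) = -9.10 mGal
Bouguer slab correction = 0.04193 × 2.14 × 1800.0 = 161.51 mGal
Simple Bouguer anomaly = -9.10 − (161.51) = -170.61 mGal
Complete Bouguer anomaly = -170.61 + 3.61 = -167.00 mGal

-167.0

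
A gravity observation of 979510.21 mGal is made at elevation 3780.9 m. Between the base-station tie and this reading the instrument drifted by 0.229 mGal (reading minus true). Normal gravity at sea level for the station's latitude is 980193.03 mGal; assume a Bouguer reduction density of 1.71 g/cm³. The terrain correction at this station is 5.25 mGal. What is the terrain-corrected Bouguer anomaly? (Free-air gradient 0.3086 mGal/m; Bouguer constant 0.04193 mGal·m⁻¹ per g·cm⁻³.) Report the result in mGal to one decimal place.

217.9

Drift-corrected reading = 979510.21 − (0.229) = 979509.981 mGal
Free-air correction = 0.3086 × 3780.9 = 1166.79 mGal
Free-air anomaly = 979509.981 − 980193.03 + (1166.79) = 483.741 mGal
Bouguer slab correction = 0.04193 × 1.71 × 3780.9 = 271.09 mGal
Simple Bouguer anomaly = 483.741 − (271.09) = 212.651 mGal
Complete Bouguer anomaly = 212.651 + 5.25 = 217.901 mGal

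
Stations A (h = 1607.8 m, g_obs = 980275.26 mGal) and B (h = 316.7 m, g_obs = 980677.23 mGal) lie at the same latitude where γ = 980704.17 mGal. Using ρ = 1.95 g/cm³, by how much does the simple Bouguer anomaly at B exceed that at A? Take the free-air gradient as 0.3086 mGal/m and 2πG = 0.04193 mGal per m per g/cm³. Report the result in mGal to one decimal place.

Δg_SB(A) = 980275.26 − 980704.17 + 0.3086×1607.8 − 0.04193×1.95×1607.8 = -64.20 mGal
Δg_SB(B) = 980677.23 − 980704.17 + 0.3086×316.7 − 0.04193×1.95×316.7 = 44.90 mGal
Difference = 44.90 − (-64.20) = 109.10 mGal

109.1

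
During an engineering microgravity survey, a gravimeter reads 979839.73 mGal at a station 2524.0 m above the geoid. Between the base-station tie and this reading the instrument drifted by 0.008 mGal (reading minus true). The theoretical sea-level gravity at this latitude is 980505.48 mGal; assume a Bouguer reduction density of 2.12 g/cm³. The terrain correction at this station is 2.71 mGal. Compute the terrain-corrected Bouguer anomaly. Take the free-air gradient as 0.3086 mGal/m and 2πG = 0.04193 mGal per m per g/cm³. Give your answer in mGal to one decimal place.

-108.5

Drift-corrected reading = 979839.73 − (0.008) = 979839.722 mGal
Free-air correction = 0.3086 × 2524.0 = 778.91 mGal
Free-air anomaly = 979839.722 − 980505.48 + (778.91) = 113.152 mGal
Bouguer slab correction = 0.04193 × 2.12 × 2524.0 = 224.36 mGal
Simple Bouguer anomaly = 113.152 − (224.36) = -111.208 mGal
Complete Bouguer anomaly = -111.208 + 2.71 = -108.498 mGal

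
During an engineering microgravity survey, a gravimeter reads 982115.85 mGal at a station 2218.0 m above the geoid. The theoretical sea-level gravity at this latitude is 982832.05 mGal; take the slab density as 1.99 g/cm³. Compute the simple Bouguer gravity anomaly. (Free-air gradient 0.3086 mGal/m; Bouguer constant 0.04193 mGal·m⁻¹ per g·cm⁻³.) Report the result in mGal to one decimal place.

-216.8

Free-air correction = 0.3086 × 2218.0 = 684.47 mGal
Free-air anomaly = 982115.85 − 982832.05 + (684.47) = -31.73 mGal
Bouguer slab correction = 0.04193 × 1.99 × 2218.0 = 185.07 mGal
Simple Bouguer anomaly = -31.73 − (185.07) = -216.80 mGal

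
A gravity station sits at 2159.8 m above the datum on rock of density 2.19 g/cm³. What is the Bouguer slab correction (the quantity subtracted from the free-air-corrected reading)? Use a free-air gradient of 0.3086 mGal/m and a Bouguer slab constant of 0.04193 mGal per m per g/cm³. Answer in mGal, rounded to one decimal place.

Bouguer slab correction = 0.04193 × 2.19 × 2159.8 = 198.3 mGal

198.3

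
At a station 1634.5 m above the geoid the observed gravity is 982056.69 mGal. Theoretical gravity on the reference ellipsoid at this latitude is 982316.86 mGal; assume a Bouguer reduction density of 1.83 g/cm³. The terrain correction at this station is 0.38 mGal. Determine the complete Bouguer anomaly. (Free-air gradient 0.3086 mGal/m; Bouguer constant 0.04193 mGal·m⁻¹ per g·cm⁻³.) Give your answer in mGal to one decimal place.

119.2

Free-air correction = 0.3086 × 1634.5 = 504.41 mGal
Free-air anomaly = 982056.69 − 982316.86 + (504.41) = 244.24 mGal
Bouguer slab correction = 0.04193 × 1.83 × 1634.5 = 125.42 mGal
Simple Bouguer anomaly = 244.24 − (125.42) = 118.82 mGal
Complete Bouguer anomaly = 118.82 + 0.38 = 119.20 mGal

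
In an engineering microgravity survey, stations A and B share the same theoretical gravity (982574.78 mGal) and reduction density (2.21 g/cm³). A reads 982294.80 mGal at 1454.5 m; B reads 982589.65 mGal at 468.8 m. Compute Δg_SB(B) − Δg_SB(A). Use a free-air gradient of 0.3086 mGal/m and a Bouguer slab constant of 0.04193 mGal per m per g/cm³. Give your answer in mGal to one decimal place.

82.0

Δg_SB(A) = 982294.80 − 982574.78 + 0.3086×1454.5 − 0.04193×2.21×1454.5 = 34.10 mGal
Δg_SB(B) = 982589.65 − 982574.78 + 0.3086×468.8 − 0.04193×2.21×468.8 = 116.10 mGal
Difference = 116.10 − (34.10) = 82.00 mGal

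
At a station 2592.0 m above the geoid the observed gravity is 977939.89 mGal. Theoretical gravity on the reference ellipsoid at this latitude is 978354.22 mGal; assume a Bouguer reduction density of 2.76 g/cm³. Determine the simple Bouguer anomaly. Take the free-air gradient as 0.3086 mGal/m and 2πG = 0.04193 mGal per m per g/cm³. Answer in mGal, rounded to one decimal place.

Free-air correction = 0.3086 × 2592.0 = 799.89 mGal
Free-air anomaly = 977939.89 − 978354.22 + (799.89) = 385.56 mGal
Bouguer slab correction = 0.04193 × 2.76 × 2592.0 = 299.96 mGal
Simple Bouguer anomaly = 385.56 − (299.96) = 85.60 mGal

85.6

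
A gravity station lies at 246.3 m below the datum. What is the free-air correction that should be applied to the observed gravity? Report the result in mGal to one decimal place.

Free-air correction = 0.3086 × -246.3 = -76.0 mGal

-76.0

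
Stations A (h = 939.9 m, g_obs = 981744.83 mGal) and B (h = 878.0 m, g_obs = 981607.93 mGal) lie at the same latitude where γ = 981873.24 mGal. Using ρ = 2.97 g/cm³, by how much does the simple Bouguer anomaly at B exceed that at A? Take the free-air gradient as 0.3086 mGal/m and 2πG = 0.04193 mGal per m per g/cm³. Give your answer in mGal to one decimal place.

Δg_SB(A) = 981744.83 − 981873.24 + 0.3086×939.9 − 0.04193×2.97×939.9 = 44.60 mGal
Δg_SB(B) = 981607.93 − 981873.24 + 0.3086×878.0 − 0.04193×2.97×878.0 = -103.70 mGal
Difference = -103.70 − (44.60) = -148.30 mGal

-148.3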